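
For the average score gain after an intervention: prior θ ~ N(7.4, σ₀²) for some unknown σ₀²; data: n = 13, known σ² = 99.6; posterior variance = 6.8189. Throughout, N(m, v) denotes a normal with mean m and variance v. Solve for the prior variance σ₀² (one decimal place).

For the Normal–Normal model with known σ², precisions add: τ_n = τ₀ + n/σ².
So 1/σ₀² = 1/6.8189 − 13/99.6 = 0.146651 − 0.130522 = 0.016129.
Hence σ₀² = 1/0.016129 ≈ 62.0.

σ₀² = 62.0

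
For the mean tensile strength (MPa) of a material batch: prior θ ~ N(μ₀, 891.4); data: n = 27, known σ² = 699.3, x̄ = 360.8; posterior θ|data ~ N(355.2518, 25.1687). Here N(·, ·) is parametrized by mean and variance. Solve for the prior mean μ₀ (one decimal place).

μ₀ = 164.3

The posterior mean is a precision-weighted average: μ_n = (τ₀μ₀ + τ_data·x̄)/(τ₀+τ_data), with τ₀=1/σ₀² and τ_data=n/σ².
Here τ₀ = 1/891.4 = 0.001122 and τ_data = 27/699.3 = 0.038610, so τ_n = 0.039732.
Rearranging for μ₀: μ₀ = (μ_n·τ_n − τ_data·x̄)/τ₀ = (355.2518·0.039732 − 0.038610·360.8) / 0.001122 = 0.184377/0.001122 ≈ 164.3.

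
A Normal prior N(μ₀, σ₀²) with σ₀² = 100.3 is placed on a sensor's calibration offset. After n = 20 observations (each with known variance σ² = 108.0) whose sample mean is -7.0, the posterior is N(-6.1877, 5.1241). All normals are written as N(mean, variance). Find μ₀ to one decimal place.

The posterior mean is a precision-weighted average: μ_n = (τ₀μ₀ + τ_data·x̄)/(τ₀+τ_data), with τ₀=1/σ₀² and τ_data=n/σ².
Here τ₀ = 1/100.3 = 0.009970 and τ_data = 20/108.0 = 0.185185, so τ_n = 0.195155.
Rearranging for μ₀: μ₀ = (μ_n·τ_n − τ_data·x̄)/τ₀ = (-6.1877·0.195155 − 0.185185·-7.0) / 0.009970 = 0.088734/0.009970 ≈ 8.9.

μ₀ = 8.9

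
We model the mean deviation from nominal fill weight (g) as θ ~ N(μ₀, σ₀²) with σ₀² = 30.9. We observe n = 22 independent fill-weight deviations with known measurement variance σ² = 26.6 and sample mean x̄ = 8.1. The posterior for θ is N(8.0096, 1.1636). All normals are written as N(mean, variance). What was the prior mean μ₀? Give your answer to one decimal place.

The posterior mean is a precision-weighted average: μ_n = (τ₀μ₀ + τ_data·x̄)/(τ₀+τ_data), with τ₀=1/σ₀² and τ_data=n/σ².
Here τ₀ = 1/30.9 = 0.032362 and τ_data = 22/26.6 = 0.827068, so τ_n = 0.859430.
Rearranging for μ₀: μ₀ = (μ_n·τ_n − τ_data·x̄)/τ₀ = (8.0096·0.859430 − 0.827068·8.1) / 0.032362 = 0.184440/0.032362 ≈ 5.7.

μ₀ = 5.7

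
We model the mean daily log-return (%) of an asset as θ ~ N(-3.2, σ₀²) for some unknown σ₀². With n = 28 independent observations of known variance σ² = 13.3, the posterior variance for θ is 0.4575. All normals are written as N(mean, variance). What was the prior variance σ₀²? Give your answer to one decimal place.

Posterior precision equals prior precision plus data precision: 1/σ_n² = 1/σ₀² + n/σ².
So 1/σ₀² = 1/0.4575 − 28/13.3 = 2.185792 − 2.105263 = 0.080529.
Hence σ₀² = 1/0.080529 ≈ 12.4.

σ₀² = 12.4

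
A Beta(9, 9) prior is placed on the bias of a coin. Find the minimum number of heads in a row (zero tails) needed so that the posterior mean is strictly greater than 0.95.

After k heads and 0 tails the posterior is Beta(9+k, 9), with mean (9+k)/(9+9+k).
Set (9+k)/(18+k) > 0.95 and solve: k > (0.95·18 − 9)/(1 − 0.95) = 162.000.
The smallest integer exceeding 162.000 is 163, and checking k=163: (172)/(181) = 0.9503 > 0.95.

k = 163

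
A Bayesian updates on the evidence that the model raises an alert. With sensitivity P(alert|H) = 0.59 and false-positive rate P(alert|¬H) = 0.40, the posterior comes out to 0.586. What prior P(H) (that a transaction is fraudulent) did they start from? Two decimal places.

P(H) = 0.49

In odds form, posterior odds = prior odds × likelihood ratio, so prior odds = posterior odds ÷ LR.
Posterior odds = 0.586/(1−0.586) = 1.4155. LR = 0.59/0.40 = 1.4750.
Prior odds = 1.4155/1.4750 = 0.9597, so P(H) = 0.9597/(1+0.9597) ≈ 0.49.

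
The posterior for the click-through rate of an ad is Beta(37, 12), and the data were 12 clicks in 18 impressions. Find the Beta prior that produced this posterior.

Beta is conjugate to the binomial likelihood: posterior = Beta(a+s, b+f).
Subtract the data counts: 37−12=25, 12−6=6.

Beta(25, 6)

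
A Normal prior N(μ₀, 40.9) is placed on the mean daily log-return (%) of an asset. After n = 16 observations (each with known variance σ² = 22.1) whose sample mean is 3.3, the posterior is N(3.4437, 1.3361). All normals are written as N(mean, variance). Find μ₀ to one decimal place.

The posterior mean is a precision-weighted average: μ_n = (τ₀μ₀ + τ_data·x̄)/(τ₀+τ_data), with τ₀=1/σ₀² and τ_data=n/σ².
Here τ₀ = 1/40.9 = 0.024450 and τ_data = 16/22.1 = 0.723982, so τ_n = 0.748432.
Rearranging for μ₀: μ₀ = (μ_n·τ_n − τ_data·x̄)/τ₀ = (3.4437·0.748432 − 0.723982·3.3) / 0.024450 = 0.188235/0.024450 ≈ 7.7.

μ₀ = 7.7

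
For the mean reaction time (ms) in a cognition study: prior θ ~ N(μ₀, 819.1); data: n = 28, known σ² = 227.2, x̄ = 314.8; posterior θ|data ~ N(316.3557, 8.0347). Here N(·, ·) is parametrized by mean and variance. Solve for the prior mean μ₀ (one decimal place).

μ₀ = 473.4

With known observation variance, the Normal–Normal posterior has precision τ_n = τ₀ + n/σ² and mean μ_n = (τ₀μ₀ + (n/σ²)x̄)/τ_n.
Here τ₀ = 1/819.1 = 0.001221 and τ_data = 28/227.2 = 0.123239, so τ_n = 0.124460.
Rearranging for μ₀: μ₀ = (μ_n·τ_n − τ_data·x̄)/τ₀ = (316.3557·0.124460 − 0.123239·314.8) / 0.001221 = 0.577993/0.001221 ≈ 473.4.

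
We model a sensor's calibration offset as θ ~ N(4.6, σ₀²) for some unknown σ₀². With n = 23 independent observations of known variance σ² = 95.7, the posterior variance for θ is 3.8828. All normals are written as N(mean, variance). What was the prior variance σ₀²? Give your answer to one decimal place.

Posterior precision equals prior precision plus data precision: 1/σ_n² = 1/σ₀² + n/σ².
So 1/σ₀² = 1/3.8828 − 23/95.7 = 0.257546 − 0.240334 = 0.017212.
Hence σ₀² = 1/0.017212 ≈ 58.1.

σ₀² = 58.1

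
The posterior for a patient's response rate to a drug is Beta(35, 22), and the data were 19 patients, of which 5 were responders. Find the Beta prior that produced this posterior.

Beta(30, 8)

Beta is conjugate to the binomial likelihood: posterior = Beta(α+s, β+f).
So α = 35 − 5 = 30 and β = 22 − 14 = 8.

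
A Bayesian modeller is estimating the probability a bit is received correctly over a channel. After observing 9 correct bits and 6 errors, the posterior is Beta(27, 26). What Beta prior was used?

Under Beta–binomial conjugacy the posterior parameters are (a+s, b+f).
So a = 27 − 9 = 18 and b = 26 − 6 = 20.

Beta(18, 20)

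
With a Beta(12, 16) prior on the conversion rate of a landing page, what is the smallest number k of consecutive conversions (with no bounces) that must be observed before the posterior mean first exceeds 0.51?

After k conversions and 0 bounces the posterior is Beta(12+k, 16), with mean (12+k)/(12+16+k).
Set (12+k)/(28+k) > 0.51 and solve: k > (0.51·28 − 12)/(1 − 0.51) = 4.653.
The smallest integer exceeding 4.653 is 5.

k = 5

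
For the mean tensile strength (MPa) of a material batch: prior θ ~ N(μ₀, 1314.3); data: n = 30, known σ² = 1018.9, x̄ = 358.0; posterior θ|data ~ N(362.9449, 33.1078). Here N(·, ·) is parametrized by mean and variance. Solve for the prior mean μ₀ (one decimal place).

μ₀ = 554.3

The posterior mean is a precision-weighted average: μ_n = (τ₀μ₀ + τ_data·x̄)/(τ₀+τ_data), with τ₀=1/σ₀² and τ_data=n/σ².
Here τ₀ = 1/1314.3 = 0.000761 and τ_data = 30/1018.9 = 0.029444, so τ_n = 0.030205.
Rearranging for μ₀: μ₀ = (μ_n·τ_n − τ_data·x̄)/τ₀ = (362.9449·0.030205 − 0.029444·358.0) / 0.000761 = 0.421799/0.000761 ≈ 554.3.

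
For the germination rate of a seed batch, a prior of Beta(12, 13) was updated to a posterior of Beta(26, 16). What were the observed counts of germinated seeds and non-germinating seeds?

Under Beta–binomial conjugacy the posterior parameters are (a+s, b+f).
Match parameters: s=26−12=14, f=16−13=3.

14 germinated seeds and 3 non-germinating seeds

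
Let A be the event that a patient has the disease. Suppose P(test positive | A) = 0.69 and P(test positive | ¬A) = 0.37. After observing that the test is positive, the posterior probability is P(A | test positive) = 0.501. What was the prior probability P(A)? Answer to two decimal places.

P(A) = 0.35

Bayes' rule in odds form gives O(A|E) = O(A)·[P(E|A)/P(E|¬A)], hence O(A) = O(A|E)/LR.
Posterior odds = 0.501/(1−0.501) = 1.0040. LR = 0.69/0.37 = 1.8649.
Prior odds = 1.0040/1.8649 = 0.5384, so P(A) = 0.5384/(1+0.5384) ≈ 0.35.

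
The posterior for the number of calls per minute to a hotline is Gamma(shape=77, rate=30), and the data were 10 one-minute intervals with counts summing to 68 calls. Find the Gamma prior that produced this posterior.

A Gamma(α, β) prior (rate parametrization) on a Poisson rate with n observations summing to S gives posterior Gamma(α+S, β+n).
So α = 77 − 68 = 9 and β = 30 − 10 = 20.

Gamma(shape=9, rate=20)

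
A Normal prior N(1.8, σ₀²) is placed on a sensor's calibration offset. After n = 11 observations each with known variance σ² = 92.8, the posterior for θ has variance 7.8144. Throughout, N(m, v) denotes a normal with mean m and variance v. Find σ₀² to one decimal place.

Posterior precision equals prior precision plus data precision: 1/σ_n² = 1/σ₀² + n/σ².
So 1/σ₀² = 1/7.8144 − 11/92.8 = 0.127969 − 0.118534 = 0.009435.
Hence σ₀² = 1/0.009435 ≈ 106.0.

σ₀² = 106.0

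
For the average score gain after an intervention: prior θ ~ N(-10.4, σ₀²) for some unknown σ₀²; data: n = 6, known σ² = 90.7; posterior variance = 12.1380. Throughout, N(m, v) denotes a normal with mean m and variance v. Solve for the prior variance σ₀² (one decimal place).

For the Normal–Normal model with known σ², precisions add: τ_n = τ₀ + n/σ².
So 1/σ₀² = 1/12.1380 − 6/90.7 = 0.082386 − 0.066152 = 0.016234.
Hence σ₀² = 1/0.016234 ≈ 61.6.

σ₀² = 61.6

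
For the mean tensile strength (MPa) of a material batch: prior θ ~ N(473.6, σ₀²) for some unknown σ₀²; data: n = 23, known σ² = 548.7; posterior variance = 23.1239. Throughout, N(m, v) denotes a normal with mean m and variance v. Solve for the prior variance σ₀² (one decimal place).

σ₀² = 753.0

For the Normal–Normal model with known σ², precisions add: τ_n = τ₀ + n/σ².
So 1/σ₀² = 1/23.1239 − 23/548.7 = 0.043245 − 0.041917 = 0.001328.
Hence σ₀² = 1/0.001328 ≈ 753.0.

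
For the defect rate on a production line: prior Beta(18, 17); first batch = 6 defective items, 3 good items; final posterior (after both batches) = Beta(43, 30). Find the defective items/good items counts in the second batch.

19 defective items and 10 good items

Sequential conjugate updates are equivalent to a single update on the pooled data, so total successes = posterior α − prior α and total failures = posterior β − prior β.
Total across both batches: 43−18=25 defective items, 30−17=13 good items.
Subtract the first batch: 25−6=19 defective items and 13−3=10 good items.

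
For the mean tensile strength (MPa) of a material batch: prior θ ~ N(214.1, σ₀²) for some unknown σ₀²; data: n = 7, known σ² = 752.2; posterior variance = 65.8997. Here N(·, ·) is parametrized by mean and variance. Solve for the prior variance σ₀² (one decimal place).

σ₀² = 170.4

For the Normal–Normal model with known σ², precisions add: τ_n = τ₀ + n/σ².
So 1/σ₀² = 1/65.8997 − 7/752.2 = 0.015175 − 0.009306 = 0.005869.
Hence σ₀² = 1/0.005869 ≈ 170.4.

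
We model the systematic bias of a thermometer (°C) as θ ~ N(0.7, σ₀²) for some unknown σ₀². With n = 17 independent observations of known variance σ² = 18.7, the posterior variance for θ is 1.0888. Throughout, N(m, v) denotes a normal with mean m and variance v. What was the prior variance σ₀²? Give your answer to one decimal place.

For the Normal–Normal model with known σ², precisions add: τ_n = τ₀ + n/σ².
So 1/σ₀² = 1/1.0888 − 17/18.7 = 0.918442 − 0.909091 = 0.009351.
Hence σ₀² = 1/0.009351 ≈ 106.9.

σ₀² = 106.9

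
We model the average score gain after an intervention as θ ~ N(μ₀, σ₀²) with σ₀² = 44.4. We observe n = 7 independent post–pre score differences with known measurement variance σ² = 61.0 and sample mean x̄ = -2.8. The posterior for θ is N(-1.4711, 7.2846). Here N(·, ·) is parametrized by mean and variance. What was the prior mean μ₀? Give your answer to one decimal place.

μ₀ = 5.3

With known observation variance, the Normal–Normal posterior has precision τ_n = τ₀ + n/σ² and mean μ_n = (τ₀μ₀ + (n/σ²)x̄)/τ_n.
Here τ₀ = 1/44.4 = 0.022523 and τ_data = 7/61.0 = 0.114754, so τ_n = 0.137277.
Rearranging for μ₀: μ₀ = (μ_n·τ_n − τ_data·x̄)/τ₀ = (-1.4711·0.137277 − 0.114754·-2.8) / 0.022523 = 0.119363/0.022523 ≈ 5.3.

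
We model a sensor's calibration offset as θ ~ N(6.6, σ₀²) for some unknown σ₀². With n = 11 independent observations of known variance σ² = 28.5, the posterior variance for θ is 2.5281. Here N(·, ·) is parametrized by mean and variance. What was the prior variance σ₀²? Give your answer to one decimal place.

Posterior precision equals prior precision plus data precision: 1/σ_n² = 1/σ₀² + n/σ².
So 1/σ₀² = 1/2.5281 − 11/28.5 = 0.395554 − 0.385965 = 0.009589.
Hence σ₀² = 1/0.009589 ≈ 104.3.

σ₀² = 104.3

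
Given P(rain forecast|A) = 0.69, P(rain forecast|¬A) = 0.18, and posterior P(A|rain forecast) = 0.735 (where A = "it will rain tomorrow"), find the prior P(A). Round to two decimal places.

P(A) = 0.42

Bayes' rule in odds form gives O(A|E) = O(A)·[P(E|A)/P(E|¬A)], hence O(A) = O(A|E)/LR.
Posterior odds = 0.735/(1−0.735) = 2.7736. LR = 0.69/0.18 = 3.8333.
Prior odds = 2.7736/3.8333 = 0.7236, so P(A) = 0.7236/(1+0.7236) ≈ 0.42.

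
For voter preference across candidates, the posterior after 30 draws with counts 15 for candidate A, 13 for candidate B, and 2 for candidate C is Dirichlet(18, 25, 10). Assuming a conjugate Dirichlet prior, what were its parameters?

For a Dirichlet(α) prior with multinomial counts c, the posterior is Dirichlet(α + c) componentwise.
Subtract each count from the matching posterior parameter: 18−15=3, 25−13=12, 10−2=8.

Dirichlet(3, 12, 8)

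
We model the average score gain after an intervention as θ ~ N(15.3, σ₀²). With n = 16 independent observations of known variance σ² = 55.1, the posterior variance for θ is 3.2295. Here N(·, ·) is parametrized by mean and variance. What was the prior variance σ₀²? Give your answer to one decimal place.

For the Normal–Normal model with known σ², precisions add: τ_n = τ₀ + n/σ².
So 1/σ₀² = 1/3.2295 − 16/55.1 = 0.309645 − 0.290381 = 0.019264.
Hence σ₀² = 1/0.019264 ≈ 51.9.

σ₀² = 51.9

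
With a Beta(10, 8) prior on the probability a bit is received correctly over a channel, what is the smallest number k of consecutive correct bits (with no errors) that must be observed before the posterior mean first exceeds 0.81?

After k correct bits and 0 errors the posterior is Beta(10+k, 8), with mean (10+k)/(10+8+k).
Set (10+k)/(18+k) > 0.81 and solve: k > (0.81·18 − 10)/(1 − 0.81) = 24.105.
The smallest integer exceeding 24.105 is 25, and checking k=25: (35)/(43) = 0.8140 > 0.81.

k = 25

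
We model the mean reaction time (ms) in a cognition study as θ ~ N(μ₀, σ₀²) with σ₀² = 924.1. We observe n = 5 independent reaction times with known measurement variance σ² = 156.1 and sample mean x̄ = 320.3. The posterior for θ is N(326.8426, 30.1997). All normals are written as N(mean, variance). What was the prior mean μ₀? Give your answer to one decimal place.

With known observation variance, the Normal–Normal posterior has precision τ_n = τ₀ + n/σ² and mean μ_n = (τ₀μ₀ + (n/σ²)x̄)/τ_n.
Here τ₀ = 1/924.1 = 0.001082 and τ_data = 5/156.1 = 0.032031, so τ_n = 0.033113.
Rearranging for μ₀: μ₀ = (μ_n·τ_n − τ_data·x̄)/τ₀ = (326.8426·0.033113 − 0.032031·320.3) / 0.001082 = 0.563210/0.001082 ≈ 520.5.

μ₀ = 520.5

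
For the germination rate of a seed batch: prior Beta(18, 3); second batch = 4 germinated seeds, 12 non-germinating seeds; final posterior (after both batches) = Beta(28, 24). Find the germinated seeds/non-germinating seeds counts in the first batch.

Sequential conjugate updates are equivalent to a single update on the pooled data, so total successes = posterior α − prior α and total failures = posterior β − prior β.
Total across both batches: 28−18=10 germinated seeds, 24−3=21 non-germinating seeds.
Subtract the second batch: 10−4=6 germinated seeds and 21−12=9 non-germinating seeds.

6 germinated seeds and 9 non-germinating seeds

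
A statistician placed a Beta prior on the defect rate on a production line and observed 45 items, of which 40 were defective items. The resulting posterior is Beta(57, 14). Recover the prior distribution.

Beta(17, 9)

Under Beta–binomial conjugacy the posterior parameters are (a+s, b+f).
Subtract the data counts: 57−40=17, 14−5=9.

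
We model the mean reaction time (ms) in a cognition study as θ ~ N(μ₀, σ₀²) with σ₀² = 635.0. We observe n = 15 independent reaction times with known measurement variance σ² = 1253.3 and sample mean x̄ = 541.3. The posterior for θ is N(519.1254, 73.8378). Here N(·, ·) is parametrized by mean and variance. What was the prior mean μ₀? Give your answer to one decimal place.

μ₀ = 350.6

With known observation variance, the Normal–Normal posterior has precision τ_n = τ₀ + n/σ² and mean μ_n = (τ₀μ₀ + (n/σ²)x̄)/τ_n.
Here τ₀ = 1/635.0 = 0.001575 and τ_data = 15/1253.3 = 0.011968, so τ_n = 0.013543.
Rearranging for μ₀: μ₀ = (μ_n·τ_n − τ_data·x̄)/τ₀ = (519.1254·0.013543 − 0.011968·541.3) / 0.001575 = 0.552237/0.001575 ≈ 350.6.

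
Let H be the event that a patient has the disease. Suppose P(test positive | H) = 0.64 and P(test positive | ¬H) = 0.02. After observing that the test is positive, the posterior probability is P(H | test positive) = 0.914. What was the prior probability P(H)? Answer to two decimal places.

P(H) = 0.25

In odds form, posterior odds = prior odds × likelihood ratio, so prior odds = posterior odds ÷ LR.
Posterior odds = 0.914/(1−0.914) = 10.6279. LR = 0.64/0.02 = 32.0000.
Prior odds = 10.6279/32.0000 = 0.3321, so P(H) = 0.3321/(1+0.3321) ≈ 0.25.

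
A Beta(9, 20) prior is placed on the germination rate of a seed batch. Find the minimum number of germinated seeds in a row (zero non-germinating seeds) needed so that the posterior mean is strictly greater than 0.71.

k = 40

After k germinated seeds and 0 non-germinating seeds the posterior is Beta(9+k, 20), with mean (9+k)/(9+20+k).
Set (9+k)/(29+k) > 0.71 and solve: k > (0.71·29 − 9)/(1 − 0.71) = 39.966.
The smallest integer exceeding 39.966 is 40.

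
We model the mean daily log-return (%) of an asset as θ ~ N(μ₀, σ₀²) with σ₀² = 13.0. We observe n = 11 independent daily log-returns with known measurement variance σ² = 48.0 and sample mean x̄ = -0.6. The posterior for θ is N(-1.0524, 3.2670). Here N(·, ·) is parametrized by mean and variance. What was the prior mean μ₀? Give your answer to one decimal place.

μ₀ = -2.4

With known observation variance, the Normal–Normal posterior has precision τ_n = τ₀ + n/σ² and mean μ_n = (τ₀μ₀ + (n/σ²)x̄)/τ_n.
Here τ₀ = 1/13.0 = 0.076923 and τ_data = 11/48.0 = 0.229167, so τ_n = 0.306090.
Rearranging for μ₀: μ₀ = (μ_n·τ_n − τ_data·x̄)/τ₀ = (-1.0524·0.306090 − 0.229167·-0.6) / 0.076923 = -0.184629/0.076923 ≈ -2.4.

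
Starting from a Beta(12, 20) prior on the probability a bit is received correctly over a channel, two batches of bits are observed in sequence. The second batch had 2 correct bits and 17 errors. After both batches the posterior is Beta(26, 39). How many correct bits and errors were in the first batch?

12 correct bits and 2 errors

Sequential conjugate updates are equivalent to a single update on the pooled data, so total successes = posterior α − prior α and total failures = posterior β − prior β.
Total across both batches: 26−12=14 correct bits, 39−20=19 errors.
Subtract the second batch: 14−2=12 correct bits and 19−17=2 errors.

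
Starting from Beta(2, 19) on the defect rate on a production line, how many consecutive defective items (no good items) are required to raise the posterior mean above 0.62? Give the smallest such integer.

After k defective items and 0 good items the posterior is Beta(2+k, 19), with mean (2+k)/(2+19+k).
Set (2+k)/(21+k) > 0.62 and solve: k > (0.62·21 − 2)/(1 − 0.62) = 29.000.
The smallest integer exceeding 29.000 is 30, and checking k=30: (32)/(51) = 0.6275 > 0.62.

k = 30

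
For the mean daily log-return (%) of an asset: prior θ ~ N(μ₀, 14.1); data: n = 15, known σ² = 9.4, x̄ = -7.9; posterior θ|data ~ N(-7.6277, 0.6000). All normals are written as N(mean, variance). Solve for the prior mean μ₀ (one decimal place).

μ₀ = -1.5

The posterior mean is a precision-weighted average: μ_n = (τ₀μ₀ + τ_data·x̄)/(τ₀+τ_data), with τ₀=1/σ₀² and τ_data=n/σ².
Here τ₀ = 1/14.1 = 0.070922 and τ_data = 15/9.4 = 1.595745, so τ_n = 1.666667.
Rearranging for μ₀: μ₀ = (μ_n·τ_n − τ_data·x̄)/τ₀ = (-7.6277·1.666667 − 1.595745·-7.9) / 0.070922 = -0.106450/0.070922 ≈ -1.5.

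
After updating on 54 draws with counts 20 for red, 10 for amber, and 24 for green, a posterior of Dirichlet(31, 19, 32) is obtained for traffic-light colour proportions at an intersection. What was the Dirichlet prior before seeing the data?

For a Dirichlet(α) prior with multinomial counts c, the posterior is Dirichlet(α + c) componentwise.
Subtract each count from the matching posterior parameter: 31−20=11, 19−10=9, 32−24=8.

Dirichlet(11, 9, 8)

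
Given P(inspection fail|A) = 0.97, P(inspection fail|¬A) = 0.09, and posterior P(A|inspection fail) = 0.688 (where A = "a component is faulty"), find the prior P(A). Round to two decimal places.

Bayes' rule in odds form gives O(A|E) = O(A)·[P(E|A)/P(E|¬A)], hence O(A) = O(A|E)/LR.
Posterior odds = 0.688/(1−0.688) = 2.2051. LR = 0.97/0.09 = 10.7778.
Prior odds = 2.2051/10.7778 = 0.2046, so P(A) = 0.2046/(1+0.2046) ≈ 0.17.

P(A) = 0.17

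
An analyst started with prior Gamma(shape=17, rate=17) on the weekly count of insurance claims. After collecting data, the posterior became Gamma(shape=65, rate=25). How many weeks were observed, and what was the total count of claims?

n = 8 weeks with total 48 claims

Gamma–Poisson conjugacy: posterior shape = α + Σxᵢ, posterior rate = β + n.
Matching: Σxᵢ = 65 − 17 = 48 and n = 25 − 17 = 8.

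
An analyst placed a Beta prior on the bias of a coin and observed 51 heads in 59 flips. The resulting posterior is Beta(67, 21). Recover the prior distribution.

Beta(16, 13)

A Beta(a, b) prior with s successes and f failures in binomial data gives a Beta(a+s, b+f) posterior.
So a = 67 − 51 = 16 and b = 21 − 8 = 13.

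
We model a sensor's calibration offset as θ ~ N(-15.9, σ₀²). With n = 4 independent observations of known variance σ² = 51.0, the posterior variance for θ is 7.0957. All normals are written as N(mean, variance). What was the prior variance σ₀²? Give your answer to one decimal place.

σ₀² = 16.0

For the Normal–Normal model with known σ², precisions add: τ_n = τ₀ + n/σ².
So 1/σ₀² = 1/7.0957 − 4/51.0 = 0.140930 − 0.078431 = 0.062499.
Hence σ₀² = 1/0.062499 ≈ 16.0.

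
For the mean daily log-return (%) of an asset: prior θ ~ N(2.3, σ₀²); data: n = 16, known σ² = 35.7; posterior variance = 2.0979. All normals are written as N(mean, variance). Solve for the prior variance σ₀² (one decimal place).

σ₀² = 35.1

For the Normal–Normal model with known σ², precisions add: τ_n = τ₀ + n/σ².
So 1/σ₀² = 1/2.0979 − 16/35.7 = 0.476667 − 0.448179 = 0.028488.
Hence σ₀² = 1/0.028488 ≈ 35.1.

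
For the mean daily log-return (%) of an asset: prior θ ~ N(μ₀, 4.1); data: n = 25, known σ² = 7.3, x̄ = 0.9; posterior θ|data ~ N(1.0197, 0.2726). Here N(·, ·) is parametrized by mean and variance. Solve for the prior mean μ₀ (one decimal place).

The posterior mean is a precision-weighted average: μ_n = (τ₀μ₀ + τ_data·x̄)/(τ₀+τ_data), with τ₀=1/σ₀² and τ_data=n/σ².
Here τ₀ = 1/4.1 = 0.243902 and τ_data = 25/7.3 = 3.424658, so τ_n = 3.668560.
Rearranging for μ₀: μ₀ = (μ_n·τ_n − τ_data·x̄)/τ₀ = (1.0197·3.668560 − 3.424658·0.9) / 0.243902 = 0.658638/0.243902 ≈ 2.7.

μ₀ = 2.7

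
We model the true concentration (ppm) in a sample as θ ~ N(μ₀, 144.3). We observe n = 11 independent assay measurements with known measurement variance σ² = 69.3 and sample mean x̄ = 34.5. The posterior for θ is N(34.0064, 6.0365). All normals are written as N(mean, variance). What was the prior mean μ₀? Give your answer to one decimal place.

μ₀ = 22.7

The posterior mean is a precision-weighted average: μ_n = (τ₀μ₀ + τ_data·x̄)/(τ₀+τ_data), with τ₀=1/σ₀² and τ_data=n/σ².
Here τ₀ = 1/144.3 = 0.006930 and τ_data = 11/69.3 = 0.158730, so τ_n = 0.165660.
Rearranging for μ₀: μ₀ = (μ_n·τ_n − τ_data·x̄)/τ₀ = (34.0064·0.165660 − 0.158730·34.5) / 0.006930 = 0.157315/0.006930 ≈ 22.7.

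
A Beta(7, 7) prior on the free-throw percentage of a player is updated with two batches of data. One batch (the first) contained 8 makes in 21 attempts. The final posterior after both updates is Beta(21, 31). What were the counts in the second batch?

6 makes and 11 misses

Because Beta–binomial updating is additive in the counts, the combined data contributed (α_post−α_prior, β_post−β_prior) successes and failures.
Total across both batches: 21−7=14 makes, 31−7=24 misses.
Subtract the first batch: 14−8=6 makes and 24−13=11 misses.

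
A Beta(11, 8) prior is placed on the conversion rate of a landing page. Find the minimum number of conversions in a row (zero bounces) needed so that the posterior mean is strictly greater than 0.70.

k = 8

After k conversions and 0 bounces the posterior is Beta(11+k, 8), with mean (11+k)/(11+8+k).
Set (11+k)/(19+k) > 0.70 and solve: k > (0.70·19 − 11)/(1 − 0.70) = 7.667.
The smallest integer exceeding 7.667 is 8.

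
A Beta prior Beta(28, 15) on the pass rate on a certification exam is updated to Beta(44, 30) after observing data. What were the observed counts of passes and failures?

A Beta(α, β) prior with s successes and f failures in binomial data gives a Beta(α+s, β+f) posterior.
So s = 44 − 28 = 16 and f = 30 − 15 = 15.

16 passes and 15 failures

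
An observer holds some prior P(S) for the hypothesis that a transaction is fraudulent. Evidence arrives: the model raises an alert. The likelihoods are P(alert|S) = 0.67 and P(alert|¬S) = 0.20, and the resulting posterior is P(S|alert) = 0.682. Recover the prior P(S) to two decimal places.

P(S) = 0.39

Bayes' rule in odds form gives O(S|E) = O(S)·[P(E|S)/P(E|¬S)], hence O(S) = O(S|E)/LR.
Posterior odds = 0.682/(1−0.682) = 2.1447. LR = 0.67/0.20 = 3.3500.
Prior odds = 2.1447/3.3500 = 0.6402, so P(S) = 0.6402/(1+0.6402) ≈ 0.39.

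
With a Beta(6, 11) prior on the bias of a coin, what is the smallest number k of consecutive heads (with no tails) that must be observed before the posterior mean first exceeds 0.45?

k = 4

After k heads and 0 tails the posterior is Beta(6+k, 11), with mean (6+k)/(6+11+k).
Set (6+k)/(17+k) > 0.45 and solve: k > (0.45·17 − 6)/(1 − 0.45) = 3.000.
The smallest integer exceeding 3.000 is 4.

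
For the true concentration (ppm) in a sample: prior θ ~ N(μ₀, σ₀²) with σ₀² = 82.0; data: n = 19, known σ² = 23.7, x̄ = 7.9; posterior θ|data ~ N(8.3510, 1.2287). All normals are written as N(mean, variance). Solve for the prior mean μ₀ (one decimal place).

μ₀ = 38.0

The posterior mean is a precision-weighted average: μ_n = (τ₀μ₀ + τ_data·x̄)/(τ₀+τ_data), with τ₀=1/σ₀² and τ_data=n/σ².
Here τ₀ = 1/82.0 = 0.012195 and τ_data = 19/23.7 = 0.801688, so τ_n = 0.813883.
Rearranging for μ₀: μ₀ = (μ_n·τ_n − τ_data·x̄)/τ₀ = (8.3510·0.813883 − 0.801688·7.9) / 0.012195 = 0.463402/0.012195 ≈ 38.0.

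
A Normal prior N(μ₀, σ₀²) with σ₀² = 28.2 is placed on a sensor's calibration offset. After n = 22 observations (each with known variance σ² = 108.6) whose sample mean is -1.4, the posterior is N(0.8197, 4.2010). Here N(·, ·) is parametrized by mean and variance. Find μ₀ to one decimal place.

With known observation variance, the Normal–Normal posterior has precision τ_n = τ₀ + n/σ² and mean μ_n = (τ₀μ₀ + (n/σ²)x̄)/τ_n.
Here τ₀ = 1/28.2 = 0.035461 and τ_data = 22/108.6 = 0.202578, so τ_n = 0.238039.
Rearranging for μ₀: μ₀ = (μ_n·τ_n − τ_data·x̄)/τ₀ = (0.8197·0.238039 − 0.202578·-1.4) / 0.035461 = 0.478730/0.035461 ≈ 13.5.

μ₀ = 13.5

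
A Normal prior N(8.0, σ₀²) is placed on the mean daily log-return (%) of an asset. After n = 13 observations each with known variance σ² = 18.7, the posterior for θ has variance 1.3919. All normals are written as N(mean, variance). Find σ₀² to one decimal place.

σ₀² = 43.0

Posterior precision equals prior precision plus data precision: 1/σ_n² = 1/σ₀² + n/σ².
So 1/σ₀² = 1/1.3919 − 13/18.7 = 0.718442 − 0.695187 = 0.023255.
Hence σ₀² = 1/0.023255 ≈ 43.0.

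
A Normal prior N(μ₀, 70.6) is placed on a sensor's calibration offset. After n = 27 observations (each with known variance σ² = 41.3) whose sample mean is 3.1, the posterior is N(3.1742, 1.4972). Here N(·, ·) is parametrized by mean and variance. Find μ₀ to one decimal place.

μ₀ = 6.6

The posterior mean is a precision-weighted average: μ_n = (τ₀μ₀ + τ_data·x̄)/(τ₀+τ_data), with τ₀=1/σ₀² and τ_data=n/σ².
Here τ₀ = 1/70.6 = 0.014164 and τ_data = 27/41.3 = 0.653753, so τ_n = 0.667917.
Rearranging for μ₀: μ₀ = (μ_n·τ_n − τ_data·x̄)/τ₀ = (3.1742·0.667917 − 0.653753·3.1) / 0.014164 = 0.093468/0.014164 ≈ 6.6.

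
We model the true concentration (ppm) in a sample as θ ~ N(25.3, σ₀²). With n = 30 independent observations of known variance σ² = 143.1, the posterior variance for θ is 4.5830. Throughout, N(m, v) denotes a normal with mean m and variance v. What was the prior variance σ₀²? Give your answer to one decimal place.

σ₀² = 116.9

For the Normal–Normal model with known σ², precisions add: τ_n = τ₀ + n/σ².
So 1/σ₀² = 1/4.5830 − 30/143.1 = 0.218198 − 0.209644 = 0.008554.
Hence σ₀² = 1/0.008554 ≈ 116.9.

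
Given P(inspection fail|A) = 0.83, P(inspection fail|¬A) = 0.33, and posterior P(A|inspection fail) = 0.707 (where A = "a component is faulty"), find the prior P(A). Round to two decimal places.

Bayes' rule in odds form gives O(A|E) = O(A)·[P(E|A)/P(E|¬A)], hence O(A) = O(A|E)/LR.
Posterior odds = 0.707/(1−0.707) = 2.4130. LR = 0.83/0.33 = 2.5152.
Prior odds = 2.4130/2.5152 = 0.9594, so P(A) = 0.9594/(1+0.9594) ≈ 0.49.

P(A) = 0.49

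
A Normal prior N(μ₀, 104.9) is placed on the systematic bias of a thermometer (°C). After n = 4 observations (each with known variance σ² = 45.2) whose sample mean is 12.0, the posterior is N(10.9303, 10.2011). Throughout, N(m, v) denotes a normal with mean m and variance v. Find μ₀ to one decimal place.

With known observation variance, the Normal–Normal posterior has precision τ_n = τ₀ + n/σ² and mean μ_n = (τ₀μ₀ + (n/σ²)x̄)/τ_n.
Here τ₀ = 1/104.9 = 0.009533 and τ_data = 4/45.2 = 0.088496, so τ_n = 0.098029.
Rearranging for μ₀: μ₀ = (μ_n·τ_n − τ_data·x̄)/τ₀ = (10.9303·0.098029 − 0.088496·12.0) / 0.009533 = 0.009534/0.009533 ≈ 1.0.

μ₀ = 1.0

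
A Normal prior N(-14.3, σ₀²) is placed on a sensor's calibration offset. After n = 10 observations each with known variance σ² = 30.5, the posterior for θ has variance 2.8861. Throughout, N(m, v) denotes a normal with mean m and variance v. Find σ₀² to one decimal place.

σ₀² = 53.7

Posterior precision equals prior precision plus data precision: 1/σ_n² = 1/σ₀² + n/σ².
So 1/σ₀² = 1/2.8861 − 10/30.5 = 0.346488 − 0.327869 = 0.018619.
Hence σ₀² = 1/0.018619 ≈ 53.7.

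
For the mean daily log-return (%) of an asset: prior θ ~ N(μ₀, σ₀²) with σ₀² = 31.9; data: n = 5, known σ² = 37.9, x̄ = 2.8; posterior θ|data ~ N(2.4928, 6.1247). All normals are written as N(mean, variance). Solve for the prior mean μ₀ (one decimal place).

With known observation variance, the Normal–Normal posterior has precision τ_n = τ₀ + n/σ² and mean μ_n = (τ₀μ₀ + (n/σ²)x̄)/τ_n.
Here τ₀ = 1/31.9 = 0.031348 and τ_data = 5/37.9 = 0.131926, so τ_n = 0.163274.
Rearranging for μ₀: μ₀ = (μ_n·τ_n − τ_data·x̄)/τ₀ = (2.4928·0.163274 − 0.131926·2.8) / 0.031348 = 0.037617/0.031348 ≈ 1.2.

μ₀ = 1.2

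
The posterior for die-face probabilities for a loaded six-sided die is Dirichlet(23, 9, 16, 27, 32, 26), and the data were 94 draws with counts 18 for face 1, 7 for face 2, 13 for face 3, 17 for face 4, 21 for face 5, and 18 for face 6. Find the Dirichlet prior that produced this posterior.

For a Dirichlet(α) prior with multinomial counts c, the posterior is Dirichlet(α + c) componentwise.
Subtract each count from the matching posterior parameter: 23−18=5, 9−7=2, 16−13=3, 27−17=10, 32−21=11, 26−18=8.

Dirichlet(5, 2, 3, 10, 11, 8)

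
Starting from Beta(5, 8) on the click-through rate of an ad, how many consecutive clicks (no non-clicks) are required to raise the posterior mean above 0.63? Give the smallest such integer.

After k clicks and 0 non-clicks the posterior is Beta(5+k, 8), with mean (5+k)/(5+8+k).
Set (5+k)/(13+k) > 0.63 and solve: k > (0.63·13 − 5)/(1 − 0.63) = 8.622.
The smallest integer exceeding 8.622 is 9.

k = 9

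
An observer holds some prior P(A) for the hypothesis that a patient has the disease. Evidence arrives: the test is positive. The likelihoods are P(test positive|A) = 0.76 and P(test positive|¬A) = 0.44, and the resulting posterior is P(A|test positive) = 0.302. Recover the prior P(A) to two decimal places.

In odds form, posterior odds = prior odds × likelihood ratio, so prior odds = posterior odds ÷ LR.
Posterior odds = 0.302/(1−0.302) = 0.4327. LR = 0.76/0.44 = 1.7273.
Prior odds = 0.4327/1.7273 = 0.2505, so P(A) = 0.2505/(1+0.2505) ≈ 0.20.

P(A) = 0.20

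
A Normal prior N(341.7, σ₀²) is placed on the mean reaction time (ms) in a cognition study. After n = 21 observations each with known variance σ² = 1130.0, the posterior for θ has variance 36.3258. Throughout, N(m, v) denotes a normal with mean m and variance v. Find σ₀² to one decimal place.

For the Normal–Normal model with known σ², precisions add: τ_n = τ₀ + n/σ².
So 1/σ₀² = 1/36.3258 − 21/1130.0 = 0.027529 − 0.018584 = 0.008945.
Hence σ₀² = 1/0.008945 ≈ 111.8.

σ₀² = 111.8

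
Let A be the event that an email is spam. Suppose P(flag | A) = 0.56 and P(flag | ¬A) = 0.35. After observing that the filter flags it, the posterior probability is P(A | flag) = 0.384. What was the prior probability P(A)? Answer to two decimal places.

In odds form, posterior odds = prior odds × likelihood ratio, so prior odds = posterior odds ÷ LR.
Posterior odds = 0.384/(1−0.384) = 0.6234. LR = 0.56/0.35 = 1.6000.
Prior odds = 0.6234/1.6000 = 0.3896, so P(A) = 0.3896/(1+0.3896) ≈ 0.28.

P(A) = 0.28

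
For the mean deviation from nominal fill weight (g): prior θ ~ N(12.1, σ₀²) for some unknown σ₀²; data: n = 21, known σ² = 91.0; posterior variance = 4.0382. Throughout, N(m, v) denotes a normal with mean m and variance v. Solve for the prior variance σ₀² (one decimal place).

σ₀² = 59.3

Posterior precision equals prior precision plus data precision: 1/σ_n² = 1/σ₀² + n/σ².
So 1/σ₀² = 1/4.0382 − 21/91.0 = 0.247635 − 0.230769 = 0.016866.
Hence σ₀² = 1/0.016866 ≈ 59.3.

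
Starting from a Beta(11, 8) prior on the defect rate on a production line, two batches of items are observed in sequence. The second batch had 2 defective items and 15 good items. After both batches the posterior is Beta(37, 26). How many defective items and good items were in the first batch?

Because Beta–binomial updating is additive in the counts, the combined data contributed (α_post−α_prior, β_post−β_prior) successes and failures.
Total across both batches: 37−11=26 defective items, 26−8=18 good items.
Subtract the second batch: 26−2=24 defective items and 18−15=3 good items.

24 defective items and 3 good items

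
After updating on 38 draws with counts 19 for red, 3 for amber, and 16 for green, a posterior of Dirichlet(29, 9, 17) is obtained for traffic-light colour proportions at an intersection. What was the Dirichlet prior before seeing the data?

For a Dirichlet(α) prior with multinomial counts c, the posterior is Dirichlet(α + c) componentwise.
Subtract each count from the matching posterior parameter: 29−19=10, 9−3=6, 17−16=1.

Dirichlet(10, 6, 1)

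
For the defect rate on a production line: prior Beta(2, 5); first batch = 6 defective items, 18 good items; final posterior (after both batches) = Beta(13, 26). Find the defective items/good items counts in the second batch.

Sequential conjugate updates are equivalent to a single update on the pooled data, so total successes = posterior α − prior α and total failures = posterior β − prior β.
Total across both batches: 13−2=11 defective items, 26−5=21 good items.
Subtract the first batch: 11−6=5 defective items and 21−18=3 good items.

5 defective items and 3 good items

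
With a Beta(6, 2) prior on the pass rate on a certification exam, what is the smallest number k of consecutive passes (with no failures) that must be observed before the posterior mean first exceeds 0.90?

k = 13

After k passes and 0 failures the posterior is Beta(6+k, 2), with mean (6+k)/(6+2+k).
Set (6+k)/(8+k) > 0.90 and solve: k > (0.90·8 − 6)/(1 − 0.90) = 12.000.
The smallest integer exceeding 12.000 is 13, and checking k=13: (19)/(21) = 0.9048 > 0.90.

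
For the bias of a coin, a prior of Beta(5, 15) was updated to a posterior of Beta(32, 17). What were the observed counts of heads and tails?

Beta is conjugate to the binomial likelihood: posterior = Beta(α+s, β+f).
Match parameters: s=32−5=27, f=17−15=2.

27 heads and 2 tails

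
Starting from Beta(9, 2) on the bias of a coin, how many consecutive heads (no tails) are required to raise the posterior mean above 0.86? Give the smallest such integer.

After k heads and 0 tails the posterior is Beta(9+k, 2), with mean (9+k)/(9+2+k).
Set (9+k)/(11+k) > 0.86 and solve: k > (0.86·11 − 9)/(1 − 0.86) = 3.286.
The smallest integer exceeding 3.286 is 4, and checking k=4: (13)/(15) = 0.8667 > 0.86.

k = 4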